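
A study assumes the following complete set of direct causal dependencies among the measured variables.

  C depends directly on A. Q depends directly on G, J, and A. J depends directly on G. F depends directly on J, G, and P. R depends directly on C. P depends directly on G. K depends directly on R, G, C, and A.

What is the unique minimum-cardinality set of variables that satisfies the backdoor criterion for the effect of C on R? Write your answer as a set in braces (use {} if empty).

Variables eligible for adjustment (non-descendants of C, excluding C and R): {A, F, G, J, P, Q}.
Backdoor paths from C to R:
  P1: C <- A -> K <- R
  P2: C <- A -> Q <- G -> K <- R
  P3: C <- A -> Q <- J <- G -> K <- R
  P4: C <- A -> Q <- J -> F <- G -> K <- R
  P5: C <- A -> Q <- J -> F <- P <- G -> K <- R
Each backdoor path contains an unconditioned collider, so every path is already blocked with the empty conditioning set:
  P1: blocked at collider K (neither it nor any descendant is in the conditioning set).
  P2: blocked at collider Q (neither it nor any descendant is in the conditioning set).
  P3: blocked at collider Q (neither it nor any descendant is in the conditioning set).
  P4: blocked at collider Q (neither it nor any descendant is in the conditioning set).
  P5: blocked at collider Q (neither it nor any descendant is in the conditioning set).
The empty set is therefore the unique smallest valid set.

{}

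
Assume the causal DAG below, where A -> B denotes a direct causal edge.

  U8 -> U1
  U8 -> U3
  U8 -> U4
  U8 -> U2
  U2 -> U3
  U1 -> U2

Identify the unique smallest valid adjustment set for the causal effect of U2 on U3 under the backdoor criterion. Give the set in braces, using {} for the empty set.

{U8}

Variables eligible for adjustment (non-descendants of U2, excluding U2 and U3): {U1, U4, U8}.
Backdoor paths from U2 to U3:
  P1: U2 <- U8 -> U3
  P2: U2 <- U1 <- U8 -> U3
The empty set is not sufficient: P1 (U2 <- U8 -> U3) has no collider blocking it and no conditioned non-collider, so it is open.
Try {U8}:
  P1: blocked at fork node U8 ∈ conditioning set.
  P2: blocked at fork node U8 ∈ conditioning set.
{U8} contains no descendant of U2 and blocks every backdoor path.
No other singleton works — e.g. {U1} leaves P1 open — so {U8} is the unique smallest valid adjustment set.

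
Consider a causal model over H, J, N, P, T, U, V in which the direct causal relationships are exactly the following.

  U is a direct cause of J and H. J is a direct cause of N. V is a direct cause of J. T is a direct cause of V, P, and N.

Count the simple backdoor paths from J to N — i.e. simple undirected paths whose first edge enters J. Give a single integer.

1

A backdoor path from J to N is any simple undirected path whose first edge points into J (i.e. leaves J via a parent).
Parents of J: {U, V}.
Enumerating:
  P1: J <- V <- T -> N
That exhausts the simple backdoor paths. Count: 1.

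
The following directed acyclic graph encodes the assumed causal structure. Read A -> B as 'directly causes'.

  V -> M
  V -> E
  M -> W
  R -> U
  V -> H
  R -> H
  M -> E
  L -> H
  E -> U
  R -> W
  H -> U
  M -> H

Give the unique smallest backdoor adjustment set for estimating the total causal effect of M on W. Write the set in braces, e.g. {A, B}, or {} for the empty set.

{}

Variables eligible for adjustment (non-descendants of M, excluding M and W): {L, R, V}.
Backdoor paths from M to W:
  P1: M <- V -> E -> U <- R -> W
  P2: M <- V -> E -> U <- H <- R -> W
  P3: M <- V -> H <- R -> W
  P4: M <- V -> H -> U <- R -> W
Each backdoor path contains an unconditioned collider, so every path is already blocked with the empty conditioning set:
  P1: blocked at collider U (neither it nor any descendant is in the conditioning set).
  P2: blocked at collider U (neither it nor any descendant is in the conditioning set).
  P3: blocked at collider H (neither it nor any descendant is in the conditioning set).
  P4: blocked at collider U (neither it nor any descendant is in the conditioning set).
The empty set is therefore the unique smallest valid set.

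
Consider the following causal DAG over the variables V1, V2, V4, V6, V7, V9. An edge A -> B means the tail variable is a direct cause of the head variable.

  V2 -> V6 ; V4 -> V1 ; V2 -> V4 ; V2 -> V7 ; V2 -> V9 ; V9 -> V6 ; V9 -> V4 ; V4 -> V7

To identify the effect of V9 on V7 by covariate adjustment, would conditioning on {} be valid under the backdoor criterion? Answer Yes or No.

Backdoor paths from V9 to V7 (paths whose first edge points into V9):
  P1: V9 <- V2 -> V4 -> V7
  P2: V9 <- V2 -> V7
Condition 1 (no descendant of V9 in the set): holds — descendants of V9 are {V1, V4, V6, V7}; none are in {}.
Condition 2 (every backdoor path blocked by {}):
  P1: open — no interior node is in the conditioning set.
  P2: open — no interior node is in the conditioning set.
{} does not satisfy the backdoor criterion.

No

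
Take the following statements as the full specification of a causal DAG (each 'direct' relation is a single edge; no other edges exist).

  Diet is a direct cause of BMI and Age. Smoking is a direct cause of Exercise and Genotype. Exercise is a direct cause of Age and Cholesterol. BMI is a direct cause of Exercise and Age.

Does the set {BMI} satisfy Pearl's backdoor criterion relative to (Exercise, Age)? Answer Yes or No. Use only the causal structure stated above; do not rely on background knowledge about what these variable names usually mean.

Yes

Backdoor paths from Exercise to Age (paths whose first edge points into Exercise):
  P1: Exercise <- BMI <- Diet -> Age
  P2: Exercise <- BMI -> Age
Condition 1 (no descendant of Exercise in the set): holds — descendants of Exercise are {Age, Cholesterol}; none are in {BMI}.
Condition 2 (every backdoor path blocked by {BMI}):
  P1: blocked at chain node BMI ∈ conditioning set.
  P2: blocked at fork node BMI ∈ conditioning set.
{BMI} satisfies the backdoor criterion.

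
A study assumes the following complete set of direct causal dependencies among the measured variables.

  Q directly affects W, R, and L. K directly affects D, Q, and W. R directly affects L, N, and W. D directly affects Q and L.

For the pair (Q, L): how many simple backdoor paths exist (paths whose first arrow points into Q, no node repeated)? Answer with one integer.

4

A backdoor path from Q to L is any simple undirected path whose first edge points into Q (i.e. leaves Q via a parent).
Parents of Q: {D, K}.
Enumerating:
  P1: Q <- K -> D -> L
  P2: Q <- K -> W <- R -> L
  P3: Q <- D <- K -> W <- R -> L
  P4: Q <- D -> L
That exhausts the simple backdoor paths. Count: 4.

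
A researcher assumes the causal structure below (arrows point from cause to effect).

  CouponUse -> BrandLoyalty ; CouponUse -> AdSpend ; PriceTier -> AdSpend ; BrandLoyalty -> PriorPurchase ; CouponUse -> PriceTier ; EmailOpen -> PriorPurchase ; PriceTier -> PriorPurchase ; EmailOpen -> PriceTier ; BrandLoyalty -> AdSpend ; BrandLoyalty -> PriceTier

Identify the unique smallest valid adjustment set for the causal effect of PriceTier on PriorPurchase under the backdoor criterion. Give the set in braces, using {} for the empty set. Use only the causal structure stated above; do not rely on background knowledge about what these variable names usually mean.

{BrandLoyalty, EmailOpen}

Variables eligible for adjustment (non-descendants of PriceTier, excluding PriceTier and PriorPurchase): {BrandLoyalty, CouponUse, EmailOpen}.
Backdoor paths from PriceTier to PriorPurchase:
  P1: PriceTier <- CouponUse -> BrandLoyalty -> PriorPurchase
  P2: PriceTier <- CouponUse -> AdSpend <- BrandLoyalty -> PriorPurchase
  P3: PriceTier <- BrandLoyalty -> PriorPurchase
  P4: PriceTier <- EmailOpen -> PriorPurchase
The empty set is not sufficient: P1 (PriceTier <- CouponUse -> BrandLoyalty -> PriorPurchase) has no collider blocking it and no conditioned non-collider, so it is open.
Try {BrandLoyalty, EmailOpen}:
  P1: blocked at chain node BrandLoyalty ∈ conditioning set.
  P2: blocked at collider AdSpend (neither it nor any descendant is in the conditioning set).
  P3: blocked at fork node BrandLoyalty ∈ conditioning set.
  P4: blocked at fork node EmailOpen ∈ conditioning set.
{BrandLoyalty, EmailOpen} contains no descendant of PriceTier and blocks every backdoor path.
Every element of {BrandLoyalty, EmailOpen} is needed (dropping BrandLoyalty leaves P1 open; dropping EmailOpen leaves P4 open), so no proper subset is valid.
Among all size-2 subsets of the eligible variables, only {BrandLoyalty, EmailOpen} blocks every backdoor path, so it is the unique smallest valid adjustment set.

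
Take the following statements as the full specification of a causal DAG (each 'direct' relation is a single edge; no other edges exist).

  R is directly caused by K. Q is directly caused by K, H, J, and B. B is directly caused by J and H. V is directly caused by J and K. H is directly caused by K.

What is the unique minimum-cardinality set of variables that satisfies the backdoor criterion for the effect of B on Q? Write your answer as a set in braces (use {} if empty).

{H, J}

Variables eligible for adjustment (non-descendants of B, excluding B and Q): {H, J, K, R, V}.
Backdoor paths from B to Q:
  P1: B <- J -> V <- K -> H -> Q
  P2: B <- J -> V <- K -> Q
  P3: B <- J -> Q
  P4: B <- H <- K -> V <- J -> Q
  P5: B <- H <- K -> Q
  P6: B <- H -> Q
The empty set is not sufficient: P3 (B <- J -> Q) has no collider blocking it and no conditioned non-collider, so it is open.
Try {H, J}:
  P1: blocked at fork node J ∈ conditioning set.
  P2: blocked at fork node J ∈ conditioning set.
  P3: blocked at fork node J ∈ conditioning set.
  P4: blocked at chain node H ∈ conditioning set.
  P5: blocked at chain node H ∈ conditioning set.
  P6: blocked at fork node H ∈ conditioning set.
{H, J} contains no descendant of B and blocks every backdoor path.
Every element of {H, J} is needed (dropping H leaves P5 open; dropping J leaves P3 open), so no proper subset is valid.
Among all size-2 subsets of the eligible variables, only {H, J} blocks every backdoor path, so it is the unique smallest valid adjustment set.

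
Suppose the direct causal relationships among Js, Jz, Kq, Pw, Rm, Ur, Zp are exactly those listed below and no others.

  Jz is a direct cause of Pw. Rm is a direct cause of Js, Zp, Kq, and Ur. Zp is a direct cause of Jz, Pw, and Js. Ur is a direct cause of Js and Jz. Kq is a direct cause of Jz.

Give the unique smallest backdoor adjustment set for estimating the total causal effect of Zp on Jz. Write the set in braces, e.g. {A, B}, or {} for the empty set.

{Rm}

Variables eligible for adjustment (non-descendants of Zp, excluding Zp and Jz): {Kq, Rm, Ur}.
Backdoor paths from Zp to Jz:
  P1: Zp <- Rm -> Ur -> Jz
  P2: Zp <- Rm -> Js <- Ur -> Jz
  P3: Zp <- Rm -> Kq -> Jz
The empty set is not sufficient: P1 (Zp <- Rm -> Ur -> Jz) has no collider blocking it and no conditioned non-collider, so it is open.
Try {Rm}:
  P1: blocked at fork node Rm ∈ conditioning set.
  P2: blocked at fork node Rm ∈ conditioning set.
  P3: blocked at fork node Rm ∈ conditioning set.
{Rm} contains no descendant of Zp and blocks every backdoor path.
No other singleton works — e.g. {Ur} leaves P3 open — so {Rm} is the unique smallest valid adjustment set.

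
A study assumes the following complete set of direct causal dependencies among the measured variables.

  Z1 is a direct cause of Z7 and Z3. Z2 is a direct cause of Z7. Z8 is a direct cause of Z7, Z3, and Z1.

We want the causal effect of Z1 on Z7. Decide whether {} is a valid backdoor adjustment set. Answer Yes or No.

No

Backdoor paths from Z1 to Z7 (paths whose first edge points into Z1):
  P1: Z1 <- Z8 -> Z7
Condition 1 (no descendant of Z1 in the set): holds — descendants of Z1 are {Z3, Z7}; none are in {}.
Condition 2 (every backdoor path blocked by {}):
  P1: open — no interior node is in the conditioning set.
{} does not satisfy the backdoor criterion.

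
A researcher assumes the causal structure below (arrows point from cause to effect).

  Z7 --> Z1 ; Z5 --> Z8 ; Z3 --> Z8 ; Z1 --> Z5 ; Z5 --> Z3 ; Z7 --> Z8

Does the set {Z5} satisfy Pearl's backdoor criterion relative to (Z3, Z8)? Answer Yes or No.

Backdoor paths from Z3 to Z8 (paths whose first edge points into Z3):
  P1: Z3 <- Z5 <- Z1 <- Z7 -> Z8
  P2: Z3 <- Z5 -> Z8
Condition 1 (no descendant of Z3 in the set): holds — descendants of Z3 are {Z8}; none are in {Z5}.
Condition 2 (every backdoor path blocked by {Z5}):
  P1: blocked at chain node Z5 ∈ conditioning set.
  P2: blocked at fork node Z5 ∈ conditioning set.
{Z5} satisfies the backdoor criterion.

Yes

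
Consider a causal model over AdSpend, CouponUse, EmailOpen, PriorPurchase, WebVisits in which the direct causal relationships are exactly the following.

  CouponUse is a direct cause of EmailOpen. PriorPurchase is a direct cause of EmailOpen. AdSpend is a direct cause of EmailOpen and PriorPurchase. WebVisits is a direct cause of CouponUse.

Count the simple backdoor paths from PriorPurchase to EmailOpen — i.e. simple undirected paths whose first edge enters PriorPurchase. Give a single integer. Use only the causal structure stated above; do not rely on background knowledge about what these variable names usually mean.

A backdoor path from PriorPurchase to EmailOpen is any simple undirected path whose first edge points into PriorPurchase (i.e. leaves PriorPurchase via a parent).
Parents of PriorPurchase: {AdSpend}.
Enumerating:
  P1: PriorPurchase <- AdSpend -> EmailOpen
That exhausts the simple backdoor paths. Count: 1.

1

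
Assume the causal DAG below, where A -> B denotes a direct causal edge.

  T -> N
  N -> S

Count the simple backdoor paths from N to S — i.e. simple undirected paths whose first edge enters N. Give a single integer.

0

A backdoor path from N to S is any simple undirected path whose first edge points into N (i.e. leaves N via a parent).
Parents of N: {T}.
No simple path from any parent of N reaches S without revisiting N, so there are no backdoor paths.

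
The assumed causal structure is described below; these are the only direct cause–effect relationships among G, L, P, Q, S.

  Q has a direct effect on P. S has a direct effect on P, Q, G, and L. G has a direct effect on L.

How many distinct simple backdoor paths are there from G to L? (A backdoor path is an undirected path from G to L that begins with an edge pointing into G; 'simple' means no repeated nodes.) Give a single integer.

1

A backdoor path from G to L is any simple undirected path whose first edge points into G (i.e. leaves G via a parent).
Parents of G: {S}.
Enumerating:
  P1: G <- S -> L
That exhausts the simple backdoor paths. Count: 1.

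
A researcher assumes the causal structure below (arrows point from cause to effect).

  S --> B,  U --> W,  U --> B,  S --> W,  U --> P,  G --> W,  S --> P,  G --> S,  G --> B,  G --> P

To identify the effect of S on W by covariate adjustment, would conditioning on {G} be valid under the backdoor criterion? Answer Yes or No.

Yes

Backdoor paths from S to W (paths whose first edge points into S):
  P1: S <- G -> B <- U -> W
  P2: S <- G -> W
  P3: S <- G -> P <- U -> W
Condition 1 (no descendant of S in the set): holds — descendants of S are {B, P, W}; none are in {G}.
Condition 2 (every backdoor path blocked by {G}):
  P1: blocked at fork node G ∈ conditioning set.
  P2: blocked at fork node G ∈ conditioning set.
  P3: blocked at fork node G ∈ conditioning set.
{G} satisfies the backdoor criterion.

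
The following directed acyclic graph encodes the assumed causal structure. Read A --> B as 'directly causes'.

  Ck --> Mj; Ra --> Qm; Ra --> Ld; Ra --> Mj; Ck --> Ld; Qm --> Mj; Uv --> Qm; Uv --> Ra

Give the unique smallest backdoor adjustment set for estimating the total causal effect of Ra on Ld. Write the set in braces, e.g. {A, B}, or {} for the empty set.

{}

Variables eligible for adjustment (non-descendants of Ra, excluding Ra and Ld): {Ck, Uv}.
Backdoor paths from Ra to Ld:
  P1: Ra <- Uv -> Qm -> Mj <- Ck -> Ld
Each backdoor path contains an unconditioned collider, so every path is already blocked with the empty conditioning set:
  P1: blocked at collider Mj (neither it nor any descendant is in the conditioning set).
The empty set is therefore the unique smallest valid set.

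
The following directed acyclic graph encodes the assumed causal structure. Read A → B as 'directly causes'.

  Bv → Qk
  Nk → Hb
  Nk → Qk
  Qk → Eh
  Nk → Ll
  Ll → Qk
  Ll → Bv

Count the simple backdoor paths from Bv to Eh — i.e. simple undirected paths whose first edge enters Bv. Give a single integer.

A backdoor path from Bv to Eh is any simple undirected path whose first edge points into Bv (i.e. leaves Bv via a parent).
Parents of Bv: {Ll}.
Enumerating:
  P1: Bv <- Ll <- Nk -> Qk -> Eh
  P2: Bv <- Ll -> Qk -> Eh
That exhausts the simple backdoor paths. Count: 2.

2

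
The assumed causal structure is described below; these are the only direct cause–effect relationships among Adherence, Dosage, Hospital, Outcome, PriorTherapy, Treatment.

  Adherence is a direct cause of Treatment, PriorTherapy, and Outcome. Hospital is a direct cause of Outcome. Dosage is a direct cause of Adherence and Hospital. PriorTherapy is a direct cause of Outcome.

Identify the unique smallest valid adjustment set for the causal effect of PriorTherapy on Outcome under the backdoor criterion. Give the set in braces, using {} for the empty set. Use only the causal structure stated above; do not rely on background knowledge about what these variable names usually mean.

{Adherence}

Variables eligible for adjustment (non-descendants of PriorTherapy, excluding PriorTherapy and Outcome): {Adherence, Dosage, Hospital, Treatment}.
Backdoor paths from PriorTherapy to Outcome:
  P1: PriorTherapy <- Adherence <- Dosage -> Hospital -> Outcome
  P2: PriorTherapy <- Adherence -> Outcome
The empty set is not sufficient: P1 (PriorTherapy <- Adherence <- Dosage -> Hospital -> Outcome) has no collider blocking it and no conditioned non-collider, so it is open.
Try {Adherence}:
  P1: blocked at chain node Adherence ∈ conditioning set.
  P2: blocked at fork node Adherence ∈ conditioning set.
{Adherence} contains no descendant of PriorTherapy and blocks every backdoor path.
No other singleton works — e.g. {Dosage} leaves P2 open — so {Adherence} is the unique smallest valid adjustment set.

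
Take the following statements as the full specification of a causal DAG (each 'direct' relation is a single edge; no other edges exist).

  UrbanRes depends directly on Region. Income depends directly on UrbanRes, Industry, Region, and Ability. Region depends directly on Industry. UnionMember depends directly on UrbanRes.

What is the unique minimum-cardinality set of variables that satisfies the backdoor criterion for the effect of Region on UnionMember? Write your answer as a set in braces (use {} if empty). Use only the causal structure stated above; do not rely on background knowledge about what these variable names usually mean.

Variables eligible for adjustment (non-descendants of Region, excluding Region and UnionMember): {Ability, Industry}.
Backdoor paths from Region to UnionMember:
  P1: Region <- Industry -> Income <- UrbanRes -> UnionMember
Each backdoor path contains an unconditioned collider, so every path is already blocked with the empty conditioning set:
  P1: blocked at collider Income (neither it nor any descendant is in the conditioning set).
The empty set is therefore the unique smallest valid set.

{}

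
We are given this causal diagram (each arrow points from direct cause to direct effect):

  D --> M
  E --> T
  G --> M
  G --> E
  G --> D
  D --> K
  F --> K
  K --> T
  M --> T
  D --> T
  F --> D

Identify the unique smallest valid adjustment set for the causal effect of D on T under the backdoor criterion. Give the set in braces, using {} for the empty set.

Variables eligible for adjustment (non-descendants of D, excluding D and T): {E, F, G}.
Backdoor paths from D to T:
  P1: D <- G -> E -> T
  P2: D <- G -> M -> T
  P3: D <- F -> K -> T
The empty set is not sufficient: P1 (D <- G -> E -> T) has no collider blocking it and no conditioned non-collider, so it is open.
Try {F, G}:
  P1: blocked at fork node G ∈ conditioning set.
  P2: blocked at fork node G ∈ conditioning set.
  P3: blocked at fork node F ∈ conditioning set.
{F, G} contains no descendant of D and blocks every backdoor path.
Every element of {F, G} is needed (dropping F leaves P3 open; dropping G leaves P1 open), so no proper subset is valid.
Among all size-2 subsets of the eligible variables, only {F, G} blocks every backdoor path, so it is the unique smallest valid adjustment set.

{F, G}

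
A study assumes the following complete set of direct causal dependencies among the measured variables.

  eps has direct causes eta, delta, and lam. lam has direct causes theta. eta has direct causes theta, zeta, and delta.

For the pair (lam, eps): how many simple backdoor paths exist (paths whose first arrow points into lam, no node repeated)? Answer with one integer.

2

A backdoor path from lam to eps is any simple undirected path whose first edge points into lam (i.e. leaves lam via a parent).
Parents of lam: {theta}.
Enumerating:
  P1: lam <- theta -> eta <- delta -> eps
  P2: lam <- theta -> eta -> eps
That exhausts the simple backdoor paths. Count: 2.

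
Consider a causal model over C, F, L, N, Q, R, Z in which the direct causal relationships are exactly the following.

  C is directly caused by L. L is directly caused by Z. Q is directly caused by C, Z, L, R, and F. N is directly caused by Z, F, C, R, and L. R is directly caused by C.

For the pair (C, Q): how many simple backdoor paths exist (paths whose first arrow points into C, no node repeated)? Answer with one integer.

A backdoor path from C to Q is any simple undirected path whose first edge points into C (i.e. leaves C via a parent).
Parents of C: {L}.
Enumerating:
  P1: C <- L <- Z -> N <- F -> Q
  P2: C <- L <- Z -> N <- R -> Q
  P3: C <- L <- Z -> Q
  P4: C <- L -> N <- Z -> Q
  P5: C <- L -> N <- F -> Q
  P6: C <- L -> N <- R -> Q
  P7: C <- L -> Q
That exhausts the simple backdoor paths. Count: 7.

7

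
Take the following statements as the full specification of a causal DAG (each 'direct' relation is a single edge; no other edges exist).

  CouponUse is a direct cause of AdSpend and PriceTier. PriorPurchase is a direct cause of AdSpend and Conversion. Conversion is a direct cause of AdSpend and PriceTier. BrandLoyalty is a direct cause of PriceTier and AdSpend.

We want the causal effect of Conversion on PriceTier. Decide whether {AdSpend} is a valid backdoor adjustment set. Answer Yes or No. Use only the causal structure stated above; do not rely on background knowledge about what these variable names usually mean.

No

Backdoor paths from Conversion to PriceTier (paths whose first edge points into Conversion):
  P1: Conversion <- PriorPurchase -> AdSpend <- BrandLoyalty -> PriceTier
  P2: Conversion <- PriorPurchase -> AdSpend <- CouponUse -> PriceTier
Condition 1 (no descendant of Conversion in the set): FAILS — AdSpend is a descendant of Conversion.
Condition 2 (every backdoor path blocked by {AdSpend}):
  P1: open — collider(s) AdSpend are conditioned on (or have a conditioned descendant) and no non-collider on the path is in the set.
  P2: open — collider(s) AdSpend are conditioned on (or have a conditioned descendant) and no non-collider on the path is in the set.
{AdSpend} does not satisfy the backdoor criterion.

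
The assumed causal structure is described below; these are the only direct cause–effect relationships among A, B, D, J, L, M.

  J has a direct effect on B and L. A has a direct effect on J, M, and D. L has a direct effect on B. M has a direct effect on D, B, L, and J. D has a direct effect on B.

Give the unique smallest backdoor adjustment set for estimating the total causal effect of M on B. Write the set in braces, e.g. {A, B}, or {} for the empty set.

{A}

Variables eligible for adjustment (non-descendants of M, excluding M and B): {A}.
Backdoor paths from M to B:
  P1: M <- A -> J -> L -> B
  P2: M <- A -> J -> B
  P3: M <- A -> D -> B
The empty set is not sufficient: P1 (M <- A -> J -> L -> B) has no collider blocking it and no conditioned non-collider, so it is open.
Try {A}:
  P1: blocked at fork node A ∈ conditioning set.
  P2: blocked at fork node A ∈ conditioning set.
  P3: blocked at fork node A ∈ conditioning set.
{A} contains no descendant of M and blocks every backdoor path.
{A} is the unique smallest valid adjustment set.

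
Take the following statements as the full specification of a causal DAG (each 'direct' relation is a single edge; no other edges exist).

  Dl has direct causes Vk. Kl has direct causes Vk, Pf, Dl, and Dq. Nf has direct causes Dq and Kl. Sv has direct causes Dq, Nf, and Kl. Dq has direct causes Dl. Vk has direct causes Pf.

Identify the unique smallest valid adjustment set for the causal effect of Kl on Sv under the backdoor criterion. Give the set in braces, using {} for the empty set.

Variables eligible for adjustment (non-descendants of Kl, excluding Kl and Sv): {Dl, Dq, Pf, Vk}.
Backdoor paths from Kl to Sv:
  P1: Kl <- Pf -> Vk -> Dl -> Dq -> Nf -> Sv
  P2: Kl <- Pf -> Vk -> Dl -> Dq -> Sv
  P3: Kl <- Vk -> Dl -> Dq -> Nf -> Sv
  P4: Kl <- Vk -> Dl -> Dq -> Sv
  P5: Kl <- Dl -> Dq -> Nf -> Sv
  P6: Kl <- Dl -> Dq -> Sv
  P7: Kl <- Dq -> Nf -> Sv
  P8: Kl <- Dq -> Sv
The empty set is not sufficient: P1 (Kl <- Pf -> Vk -> Dl -> Dq -> Nf -> Sv) has no collider blocking it and no conditioned non-collider, so it is open.
Try {Dq}:
  P1: blocked at chain node Dq ∈ conditioning set.
  P2: blocked at chain node Dq ∈ conditioning set.
  P3: blocked at chain node Dq ∈ conditioning set.
  P4: blocked at chain node Dq ∈ conditioning set.
  P5: blocked at chain node Dq ∈ conditioning set.
  P6: blocked at chain node Dq ∈ conditioning set.
  P7: blocked at fork node Dq ∈ conditioning set.
  P8: blocked at fork node Dq ∈ conditioning set.
{Dq} contains no descendant of Kl and blocks every backdoor path.
No other singleton works — e.g. {Pf} leaves P3 open — so {Dq} is the unique smallest valid adjustment set.

{Dq}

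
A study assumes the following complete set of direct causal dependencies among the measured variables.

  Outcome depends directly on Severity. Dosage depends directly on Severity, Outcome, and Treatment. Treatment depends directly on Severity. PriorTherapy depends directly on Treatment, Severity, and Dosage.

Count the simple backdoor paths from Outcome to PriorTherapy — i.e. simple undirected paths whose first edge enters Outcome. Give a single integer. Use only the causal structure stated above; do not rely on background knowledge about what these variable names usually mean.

A backdoor path from Outcome to PriorTherapy is any simple undirected path whose first edge points into Outcome (i.e. leaves Outcome via a parent).
Parents of Outcome: {Severity}.
Enumerating:
  P1: Outcome <- Severity -> Treatment -> Dosage -> PriorTherapy
  P2: Outcome <- Severity -> Treatment -> PriorTherapy
  P3: Outcome <- Severity -> Dosage <- Treatment -> PriorTherapy
  P4: Outcome <- Severity -> Dosage -> PriorTherapy
  P5: Outcome <- Severity -> PriorTherapy
That exhausts the simple backdoor paths. Count: 5.

5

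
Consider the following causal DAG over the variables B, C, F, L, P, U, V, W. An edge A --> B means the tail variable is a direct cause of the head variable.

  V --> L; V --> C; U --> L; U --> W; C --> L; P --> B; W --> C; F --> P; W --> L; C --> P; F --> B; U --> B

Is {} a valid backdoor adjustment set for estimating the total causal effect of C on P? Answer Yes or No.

Backdoor paths from C to P (paths whose first edge points into C):
  P1: C <- V -> L <- U -> B <- F -> P
  P2: C <- V -> L <- U -> B <- P
  P3: C <- V -> L <- W <- U -> B <- F -> P
  P4: C <- V -> L <- W <- U -> B <- P
  P5: C <- W <- U -> B <- F -> P
  P6: C <- W <- U -> B <- P
  P7: C <- W -> L <- U -> B <- F -> P
  P8: C <- W -> L <- U -> B <- P
Condition 1 (no descendant of C in the set): holds — descendants of C are {B, L, P}; none are in {}.
Condition 2 (every backdoor path blocked by {}):
  P1: blocked at collider L (neither it nor any descendant is in the conditioning set).
  P2: blocked at collider L (neither it nor any descendant is in the conditioning set).
  P3: blocked at collider L (neither it nor any descendant is in the conditioning set).
  P4: blocked at collider L (neither it nor any descendant is in the conditioning set).
  P5: blocked at collider B (neither it nor any descendant is in the conditioning set).
  P6: blocked at collider B (neither it nor any descendant is in the conditioning set).
  P7: blocked at collider L (neither it nor any descendant is in the conditioning set).
  P8: blocked at collider L (neither it nor any descendant is in the conditioning set).
{} satisfies the backdoor criterion.

Yes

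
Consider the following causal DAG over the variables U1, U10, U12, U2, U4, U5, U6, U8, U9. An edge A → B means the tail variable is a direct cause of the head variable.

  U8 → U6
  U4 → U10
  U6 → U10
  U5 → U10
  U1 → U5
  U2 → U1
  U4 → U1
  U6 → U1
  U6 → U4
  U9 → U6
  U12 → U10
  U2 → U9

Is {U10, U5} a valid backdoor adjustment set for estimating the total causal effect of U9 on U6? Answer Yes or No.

Backdoor paths from U9 to U6 (paths whose first edge points into U9):
  P1: U9 <- U2 -> U1 <- U6
  P2: U9 <- U2 -> U1 <- U4 <- U6
  P3: U9 <- U2 -> U1 <- U4 -> U10 <- U6
  P4: U9 <- U2 -> U1 -> U5 -> U10 <- U6
  P5: U9 <- U2 -> U1 -> U5 -> U10 <- U4 <- U6
Condition 1 (no descendant of U9 in the set): FAILS — U10 and U5 are descendants of U9.
Condition 2 (every backdoor path blocked by {U10, U5}):
  P1: open — collider(s) U1 are conditioned on (or have a conditioned descendant) and no non-collider on the path is in the set.
  P2: open — collider(s) U1 are conditioned on (or have a conditioned descendant) and no non-collider on the path is in the set.
  P3: open — collider(s) U1, U10 are conditioned on (or have a conditioned descendant) and no non-collider on the path is in the set.
  P4: blocked at chain node U5 ∈ conditioning set.
  P5: blocked at chain node U5 ∈ conditioning set.
{U10, U5} does not satisfy the backdoor criterion.

No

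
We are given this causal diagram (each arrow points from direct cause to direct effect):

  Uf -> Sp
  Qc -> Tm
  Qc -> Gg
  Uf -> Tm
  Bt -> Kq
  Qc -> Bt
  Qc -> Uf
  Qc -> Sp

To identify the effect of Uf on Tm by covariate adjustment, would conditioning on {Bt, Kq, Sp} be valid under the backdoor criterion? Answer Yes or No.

No

Backdoor paths from Uf to Tm (paths whose first edge points into Uf):
  P1: Uf <- Qc -> Tm
Condition 1 (no descendant of Uf in the set): FAILS — Sp is a descendant of Uf.
Condition 2 (every backdoor path blocked by {Bt, Kq, Sp}):
  P1: open — no interior node is in the conditioning set.
{Bt, Kq, Sp} does not satisfy the backdoor criterion.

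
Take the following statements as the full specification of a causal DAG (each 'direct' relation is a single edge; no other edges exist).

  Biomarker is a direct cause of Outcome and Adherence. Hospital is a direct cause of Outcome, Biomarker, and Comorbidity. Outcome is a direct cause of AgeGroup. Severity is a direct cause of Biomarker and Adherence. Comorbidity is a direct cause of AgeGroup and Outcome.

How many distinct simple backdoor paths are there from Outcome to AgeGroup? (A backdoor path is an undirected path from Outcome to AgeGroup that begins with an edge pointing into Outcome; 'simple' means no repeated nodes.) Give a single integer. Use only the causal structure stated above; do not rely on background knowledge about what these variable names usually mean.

A backdoor path from Outcome to AgeGroup is any simple undirected path whose first edge points into Outcome (i.e. leaves Outcome via a parent).
Parents of Outcome: {Biomarker, Comorbidity, Hospital}.
Enumerating:
  P1: Outcome <- Hospital -> Comorbidity -> AgeGroup
  P2: Outcome <- Biomarker <- Hospital -> Comorbidity -> AgeGroup
  P3: Outcome <- Comorbidity -> AgeGroup
That exhausts the simple backdoor paths. Count: 3.

3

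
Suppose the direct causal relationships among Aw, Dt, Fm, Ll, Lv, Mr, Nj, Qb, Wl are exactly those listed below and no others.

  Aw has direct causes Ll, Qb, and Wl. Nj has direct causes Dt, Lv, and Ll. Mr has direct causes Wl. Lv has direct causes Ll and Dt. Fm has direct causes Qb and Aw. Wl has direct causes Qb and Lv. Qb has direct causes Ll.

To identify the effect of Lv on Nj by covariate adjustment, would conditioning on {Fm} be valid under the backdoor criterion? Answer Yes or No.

No

Backdoor paths from Lv to Nj (paths whose first edge points into Lv):
  P1: Lv <- Ll -> Nj
  P2: Lv <- Dt -> Nj
Condition 1 (no descendant of Lv in the set): FAILS — Fm is a descendant of Lv.
Condition 2 (every backdoor path blocked by {Fm}):
  P1: open — no interior node is in the conditioning set.
  P2: open — no interior node is in the conditioning set.
{Fm} does not satisfy the backdoor criterion.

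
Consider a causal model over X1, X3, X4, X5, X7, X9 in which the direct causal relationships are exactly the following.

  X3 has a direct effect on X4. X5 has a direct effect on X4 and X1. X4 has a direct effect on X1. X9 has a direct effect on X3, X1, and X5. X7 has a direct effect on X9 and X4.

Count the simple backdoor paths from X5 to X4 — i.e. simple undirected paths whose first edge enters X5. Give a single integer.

3

A backdoor path from X5 to X4 is any simple undirected path whose first edge points into X5 (i.e. leaves X5 via a parent).
Parents of X5: {X9}.
Enumerating:
  P1: X5 <- X9 <- X7 -> X4
  P2: X5 <- X9 -> X3 -> X4
  P3: X5 <- X9 -> X1 <- X4
That exhausts the simple backdoor paths. Count: 3.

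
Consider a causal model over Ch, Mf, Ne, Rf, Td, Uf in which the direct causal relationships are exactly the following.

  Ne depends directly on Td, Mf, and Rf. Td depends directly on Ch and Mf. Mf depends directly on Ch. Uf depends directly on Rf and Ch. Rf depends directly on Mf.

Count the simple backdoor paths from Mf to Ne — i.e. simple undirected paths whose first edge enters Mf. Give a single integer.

A backdoor path from Mf to Ne is any simple undirected path whose first edge points into Mf (i.e. leaves Mf via a parent).
Parents of Mf: {Ch}.
Enumerating:
  P1: Mf <- Ch -> Td -> Ne
  P2: Mf <- Ch -> Uf <- Rf -> Ne
That exhausts the simple backdoor paths. Count: 2.

2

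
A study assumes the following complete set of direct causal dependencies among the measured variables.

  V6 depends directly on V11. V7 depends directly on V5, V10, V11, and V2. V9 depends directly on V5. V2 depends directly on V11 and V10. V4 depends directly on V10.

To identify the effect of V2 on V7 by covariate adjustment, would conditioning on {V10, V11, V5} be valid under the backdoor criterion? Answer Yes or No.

Yes

Backdoor paths from V2 to V7 (paths whose first edge points into V2):
  P1: V2 <- V11 -> V7
  P2: V2 <- V10 -> V7
Condition 1 (no descendant of V2 in the set): holds — descendants of V2 are {V7}; none are in {V10, V11, V5}.
Condition 2 (every backdoor path blocked by {V10, V11, V5}):
  P1: blocked at fork node V11 ∈ conditioning set.
  P2: blocked at fork node V10 ∈ conditioning set.
{V10, V11, V5} satisfies the backdoor criterion.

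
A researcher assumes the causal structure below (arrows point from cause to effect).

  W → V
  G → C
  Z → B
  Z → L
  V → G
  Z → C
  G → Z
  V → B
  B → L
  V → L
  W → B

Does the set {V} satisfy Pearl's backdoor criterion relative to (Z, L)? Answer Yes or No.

Backdoor paths from Z to L (paths whose first edge points into Z):
  P1: Z <- G <- V <- W -> B -> L
  P2: Z <- G <- V -> B -> L
  P3: Z <- G <- V -> L
Condition 1 (no descendant of Z in the set): holds — descendants of Z are {B, C, L}; none are in {V}.
Condition 2 (every backdoor path blocked by {V}):
  P1: blocked at chain node V ∈ conditioning set.
  P2: blocked at fork node V ∈ conditioning set.
  P3: blocked at fork node V ∈ conditioning set.
{V} satisfies the backdoor criterion.

Yes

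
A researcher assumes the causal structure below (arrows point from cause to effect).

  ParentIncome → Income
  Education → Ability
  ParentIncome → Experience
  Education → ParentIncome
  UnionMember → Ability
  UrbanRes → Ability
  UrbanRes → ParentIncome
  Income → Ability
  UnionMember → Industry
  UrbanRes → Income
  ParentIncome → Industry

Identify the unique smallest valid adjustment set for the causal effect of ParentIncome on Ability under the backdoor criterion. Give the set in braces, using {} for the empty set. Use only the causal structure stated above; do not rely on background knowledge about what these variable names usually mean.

Variables eligible for adjustment (non-descendants of ParentIncome, excluding ParentIncome and Ability): {Education, UnionMember, UrbanRes}.
Backdoor paths from ParentIncome to Ability:
  P1: ParentIncome <- UrbanRes -> Income -> Ability
  P2: ParentIncome <- UrbanRes -> Ability
  P3: ParentIncome <- Education -> Ability
The empty set is not sufficient: P1 (ParentIncome <- UrbanRes -> Income -> Ability) has no collider blocking it and no conditioned non-collider, so it is open.
Try {Education, UrbanRes}:
  P1: blocked at fork node UrbanRes ∈ conditioning set.
  P2: blocked at fork node UrbanRes ∈ conditioning set.
  P3: blocked at fork node Education ∈ conditioning set.
{Education, UrbanRes} contains no descendant of ParentIncome and blocks every backdoor path.
Every element of {Education, UrbanRes} is needed (dropping Education leaves P3 open; dropping UrbanRes leaves P1 open), so no proper subset is valid.
Among all size-2 subsets of the eligible variables, only {Education, UrbanRes} blocks every backdoor path, so it is the unique smallest valid adjustment set.

{Education, UrbanRes}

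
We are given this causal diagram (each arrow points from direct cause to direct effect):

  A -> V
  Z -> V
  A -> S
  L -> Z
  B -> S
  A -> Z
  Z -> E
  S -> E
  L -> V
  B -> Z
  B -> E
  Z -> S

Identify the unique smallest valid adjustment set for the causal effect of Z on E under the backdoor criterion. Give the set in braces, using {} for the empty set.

{A, B}

Variables eligible for adjustment (non-descendants of Z, excluding Z and E): {A, B, L}.
Backdoor paths from Z to E:
  P1: Z <- B -> S -> E
  P2: Z <- B -> E
  P3: Z <- L -> V <- A -> S <- B -> E
  P4: Z <- L -> V <- A -> S -> E
  P5: Z <- A -> S <- B -> E
  P6: Z <- A -> S -> E
The empty set is not sufficient: P1 (Z <- B -> S -> E) has no collider blocking it and no conditioned non-collider, so it is open.
Try {A, B}:
  P1: blocked at fork node B ∈ conditioning set.
  P2: blocked at fork node B ∈ conditioning set.
  P3: blocked at collider V (neither it nor any descendant is in the conditioning set).
  P4: blocked at collider V (neither it nor any descendant is in the conditioning set).
  P5: blocked at fork node A ∈ conditioning set.
  P6: blocked at fork node A ∈ conditioning set.
{A, B} contains no descendant of Z and blocks every backdoor path.
Every element of {A, B} is needed (dropping A leaves P6 open; dropping B leaves P1 open), so no proper subset is valid.
Among all size-2 subsets of the eligible variables, only {A, B} blocks every backdoor path, so it is the unique smallest valid adjustment set.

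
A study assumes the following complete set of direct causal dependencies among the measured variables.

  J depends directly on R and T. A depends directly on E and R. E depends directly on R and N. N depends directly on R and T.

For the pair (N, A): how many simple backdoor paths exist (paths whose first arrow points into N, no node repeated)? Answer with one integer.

A backdoor path from N to A is any simple undirected path whose first edge points into N (i.e. leaves N via a parent).
Parents of N: {R, T}.
Enumerating:
  P1: N <- T -> J <- R -> E -> A
  P2: N <- T -> J <- R -> A
  P3: N <- R -> E -> A
  P4: N <- R -> A
That exhausts the simple backdoor paths. Count: 4.

4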